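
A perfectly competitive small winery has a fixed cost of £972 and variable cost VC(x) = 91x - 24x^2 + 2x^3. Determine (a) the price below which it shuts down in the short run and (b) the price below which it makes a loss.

Shutdown price = min AVC. AVC = 91 - 24x + 2x^2, with vertex at x = 6 and minimum £19.
ATC = 972/x + 91 - 24x + 2x^2. Setting dATC/dx = −972/x^2 − 24 + 4x = 0 gives x = 9 (since 4·9^3 − 24·9^2 = 972).
min ATC = 972/9 + 91 − 24·9 + 2·9^2 = £145. That is the break-even price.
For £19 ≤ P < £145 the firm produces at a loss; below £19 it shuts down.

Shutdown price = £19; break-even price = £145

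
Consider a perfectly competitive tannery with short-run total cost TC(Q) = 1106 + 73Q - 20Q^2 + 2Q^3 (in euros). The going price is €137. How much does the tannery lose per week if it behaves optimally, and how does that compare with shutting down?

Profit = -€338 at Q = 8

AVC = 73 - 20Q + 2Q^2 has its minimum €23 at Q = 5; price €137 clears that bar, so the firm operates.
MC = 73 - 40Q + 6Q^2. Setting P = MC and taking the root on the rising branch gives Q* = 8.
TR = 137·8 = 1096. TC = 1106 + 328 = 1434. Profit = 1096 − 1434 = -€338.
Shutting down would mean losing the fixed cost of €1106, so operating at a loss of €338 is better by €768.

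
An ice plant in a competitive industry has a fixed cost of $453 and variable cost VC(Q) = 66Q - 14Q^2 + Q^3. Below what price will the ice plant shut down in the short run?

The firm shuts down when price falls below the minimum of average variable cost. AVC = VC/Q = 66 - 14Q + Q^2.
dAVC/dQ = -14 + 2Q = 0 gives Q = 7. min AVC = 66 - 14·7 + 7^2 = 17.
The firm shuts down for any P below $17.

$17 per unit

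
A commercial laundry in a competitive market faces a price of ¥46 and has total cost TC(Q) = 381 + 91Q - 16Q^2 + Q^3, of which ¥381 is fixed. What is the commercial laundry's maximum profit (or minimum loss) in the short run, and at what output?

Profit = -¥219 at Q = 9

AVC = 91 - 16Q + Q^2 has its minimum ¥27 at Q = 8; price ¥46 clears that bar, so the firm operates.
With MC = 91 - 32Q + 3Q^2, P = MC on the upward-sloping part at Q* = 9.
TR = 46·9 = 414. TC = 381 + 252 = 633. Profit = 414 − 633 = -¥219.
By producing, the firm covers all variable cost plus ¥162 of fixed cost; shutting down would lose the full ¥381.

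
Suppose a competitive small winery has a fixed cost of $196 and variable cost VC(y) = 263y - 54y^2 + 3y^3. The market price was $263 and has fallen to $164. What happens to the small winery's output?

Output falls from 12 to 11

MC = 263 - 108y + 9y^2; the shutdown threshold is min AVC = $20 (at y = 9).
With P = $263 above the shutdown price, P = MC gives y = 12.
At P = $164 ≥ min AVC, set P = MC: y = 11. The firm stays open but cuts output.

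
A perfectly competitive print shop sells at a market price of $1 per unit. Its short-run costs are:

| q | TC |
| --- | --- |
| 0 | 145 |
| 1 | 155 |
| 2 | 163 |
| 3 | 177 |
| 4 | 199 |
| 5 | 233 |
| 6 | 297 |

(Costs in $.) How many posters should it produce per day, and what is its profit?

q = 0 (shut down); profit = -$145

Tabulate TR − TC: q=0: -145; q=1: -154; q=2: -161; q=3: -174; q=4: -195; q=5: -228; q=6: -291.
Profit is highest at q = 0. Equivalently, the lowest AVC in the table is 18/2 ≈ $9 at q = 2, and P = $1 falls below it — price never covers variable cost, so the firm shuts down and loses only its fixed cost.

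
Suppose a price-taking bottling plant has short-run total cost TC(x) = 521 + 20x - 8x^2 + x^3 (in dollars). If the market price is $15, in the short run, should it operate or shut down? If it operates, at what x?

Variable cost is VC = 20x - 8x^2 + x^3, so AVC = VC/x = 20 - 8x + x^2 and MC = dTC/dx = 20 - 16x + 3x^2.
AVC is minimized where dAVC/dx = -8 + 2x = 0, at x = 4; min AVC = 20 - 8·4 + 4^2 = $4.
Because $15 ≥ $4, revenue can cover variable cost; the firm operates.
Set P = MC: 15 = 20 - 16x + 3x^2 → 5 - 16x + 3x^2 = 0. The roots are x = 1/3 and x = 5; the profit-maximizing output is on the rising part of MC, so x* = 5.
Check: AVC at x = 5 is $5 ≤ P, so revenue covers variable cost.
Profit = P·x − TC = 15·5 − 546 = -$471, a loss, but smaller than the $521 fixed cost the firm would lose by shutting down.

Produce at x = 5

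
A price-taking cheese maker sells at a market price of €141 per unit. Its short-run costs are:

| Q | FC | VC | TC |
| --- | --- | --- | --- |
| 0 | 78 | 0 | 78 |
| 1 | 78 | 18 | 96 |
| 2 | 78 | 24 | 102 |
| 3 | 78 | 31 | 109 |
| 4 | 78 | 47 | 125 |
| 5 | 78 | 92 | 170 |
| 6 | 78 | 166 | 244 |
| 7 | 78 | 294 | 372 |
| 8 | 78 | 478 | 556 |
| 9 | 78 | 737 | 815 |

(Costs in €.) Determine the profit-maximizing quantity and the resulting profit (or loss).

Q = 7; profit = €615

Profit at each row (π = 141Q − TC): Q=0: -78; Q=1: 45; Q=2: 180; Q=3: 314; Q=4: 439; Q=5: 535; Q=6: 602; Q=7: 615; Q=8: 572; Q=9: 454.
Profit is maximized at Q = 7. AVC there is 294/7 = €42 ≤ P, so producing beats shutting down (which would give -€78).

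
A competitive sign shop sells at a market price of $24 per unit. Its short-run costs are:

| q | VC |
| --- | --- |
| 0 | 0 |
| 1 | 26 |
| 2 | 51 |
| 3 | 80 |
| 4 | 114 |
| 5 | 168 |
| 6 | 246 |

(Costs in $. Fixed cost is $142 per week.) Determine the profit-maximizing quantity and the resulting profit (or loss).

Compute π = P·q − TC at each output: q=0: -142; q=1: -144; q=2: -145; q=3: -150; q=4: -160; q=5: -190; q=6: -244.
Profit is highest at q = 0. Equivalently, the lowest AVC in the table is 51/2 ≈ $25.50 at q = 2, and P = $24 falls below it — price never covers variable cost, so the firm shuts down and loses only its fixed cost.

q = 0 (shut down); profit = -$142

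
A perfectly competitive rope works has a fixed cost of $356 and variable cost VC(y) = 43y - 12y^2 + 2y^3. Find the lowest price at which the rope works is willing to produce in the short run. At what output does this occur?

$25 per unit, at y = 3

The firm shuts down when price falls below the minimum of average variable cost. AVC = VC/y = 43 - 12y + 2y^2.
At the minimum of AVC, MC = AVC. MC = 43 - 24y + 6y^2; setting MC = AVC gives 4y^2 - 12y = 0, so y = 3. min AVC = 25.
So the shutdown price is $25.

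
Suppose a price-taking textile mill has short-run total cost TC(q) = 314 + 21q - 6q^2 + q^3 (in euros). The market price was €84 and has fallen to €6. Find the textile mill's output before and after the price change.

AVC = 21 - 6q + q^2, minimized at q = 3 where min AVC = €12. MC = 21 - 12q + 3q^2.
With P = €84 above the shutdown price, P = MC gives q = 7.
At P = €6 < min AVC = €12, price no longer covers variable cost at any output, so the firm shuts down: q = 0.

Output falls from 7 to 0 (the firm shuts down)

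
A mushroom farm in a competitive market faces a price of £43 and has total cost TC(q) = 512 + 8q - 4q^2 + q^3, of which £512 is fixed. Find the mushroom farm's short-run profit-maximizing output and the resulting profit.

Profit = -£362 at q = 5

AVC = 8 - 4q + q^2; min AVC = £4 at q = 2. Since P = £43 ≥ min AVC, the firm produces.
MC = 8 - 8q + 3q^2. Setting P = MC and taking the root on the rising branch gives q* = 5.
TR = 43·5 = 215. TC = 512 + 65 = 577. Profit = 215 − 577 = -£362.
That loss of £362 beats the £512 the firm would lose by shutting down; producing recovers £150 of fixed cost.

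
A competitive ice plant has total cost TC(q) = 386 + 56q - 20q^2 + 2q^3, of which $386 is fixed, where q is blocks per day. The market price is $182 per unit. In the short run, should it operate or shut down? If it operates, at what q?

Variable cost is VC = 56q - 20q^2 + 2q^3, so AVC = VC/q = 56 - 20q + 2q^2 and MC = dTC/dq = 56 - 40q + 6q^2.
AVC hits its minimum where MC = AVC, at q = 5, giving min AVC = 56 - 20·5 + 2·5^2 = $6.
Because $182 ≥ $6, revenue can cover variable cost; the firm operates.
Solving P = MC: -126 - 40q + 6q^2 = 0 ⇒ q = -7/3 or 9. On the upward-sloping branch, q* = 9.
Check: AVC at q = 9 is $38 ≤ P, so revenue covers variable cost.
Profit = P·q − TC = 182·9 − 728 = $910.

Produce at q = 9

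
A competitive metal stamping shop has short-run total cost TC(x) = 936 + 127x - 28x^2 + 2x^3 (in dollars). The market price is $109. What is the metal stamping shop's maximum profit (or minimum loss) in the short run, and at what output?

AVC = 127 - 28x + 2x^2 has its minimum $29 at x = 7; price $109 clears that bar, so the firm operates.
With MC = 127 - 56x + 6x^2, P = MC on the upward-sloping part at x* = 9.
TR = 109·9 = 981. TC = 936 + 333 = 1269. Profit = 981 − 1269 = -$288.
That loss of $288 beats the $936 the firm would lose by shutting down; producing recovers $648 of fixed cost.

Profit = -$288 at x = 9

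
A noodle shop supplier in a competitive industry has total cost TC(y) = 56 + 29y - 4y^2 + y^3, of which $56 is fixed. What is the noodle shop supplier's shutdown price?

The firm shuts down when price falls below the minimum of average variable cost. AVC = VC/y = 29 - 4y + y^2.
dAVC/dy = -4 + 2y = 0 gives y = 2. min AVC = 29 - 4·2 + 2^2 = 25.
The firm shuts down for any P below $25.

$25 per unit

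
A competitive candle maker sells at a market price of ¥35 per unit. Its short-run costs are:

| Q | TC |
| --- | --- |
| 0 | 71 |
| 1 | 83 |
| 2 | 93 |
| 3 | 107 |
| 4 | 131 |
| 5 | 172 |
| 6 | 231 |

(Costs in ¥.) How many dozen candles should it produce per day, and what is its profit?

Q = 4; profit = ¥9

Profit at each row (π = 35Q − TC): Q=0: -71; Q=1: -48; Q=2: -23; Q=3: -2; Q=4: 9; Q=5: 3; Q=6: -21.
Profit is maximized at Q = 4. AVC there is 60/4 = ¥15 ≤ P, so producing beats shutting down (which would give -¥71).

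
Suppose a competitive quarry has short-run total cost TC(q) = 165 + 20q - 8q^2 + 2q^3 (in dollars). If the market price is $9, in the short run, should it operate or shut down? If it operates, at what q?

Variable cost is VC = 20q - 8q^2 + 2q^3, so AVC = VC/q = 20 - 8q + 2q^2 and MC = dTC/dq = 20 - 16q + 6q^2.
AVC hits its minimum where MC = AVC, at q = 2, giving min AVC = 20 - 8·2 + 2·2^2 = $12.
With P < min AVC ($9 < $12), every unit sold adds to the loss.
The firm minimizes its loss by shutting down and losing only its fixed cost of $165.

Shut down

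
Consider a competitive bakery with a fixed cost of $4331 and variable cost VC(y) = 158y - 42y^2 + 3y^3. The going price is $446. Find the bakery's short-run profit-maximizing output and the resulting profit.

AVC = 158 - 42y + 3y^2 has its minimum $11 at y = 7; price $446 clears that bar, so the firm operates.
With MC = 158 - 84y + 9y^2, P = MC on the upward-sloping part at y* = 12.
TR = 446·12 = 5352. TC = 4331 + 1032 = 5363. Profit = 5352 − 5363 = -$11.
By producing, the firm covers all variable cost plus $4320 of fixed cost; shutting down would lose the full $4331.

Profit = -$11 at y = 12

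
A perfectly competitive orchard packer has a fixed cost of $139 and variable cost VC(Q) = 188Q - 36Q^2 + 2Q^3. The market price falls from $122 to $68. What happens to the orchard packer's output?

Output falls from 11 to 10

MC = 188 - 72Q + 6Q^2; the shutdown threshold is min AVC = $26 (at Q = 9).
With P = $122 above the shutdown price, P = MC gives Q = 11.
At P = $68 ≥ min AVC, set P = MC: Q = 10. The firm stays open but cuts output.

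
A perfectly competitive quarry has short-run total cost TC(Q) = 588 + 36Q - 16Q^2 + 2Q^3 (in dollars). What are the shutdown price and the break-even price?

Shutdown price = min AVC. AVC = 36 - 16Q + 2Q^2, with vertex at Q = 4 and minimum $4.
ATC = 588/Q + 36 - 16Q + 2Q^2. Setting dATC/dQ = −588/Q^2 − 16 + 4Q = 0 gives Q = 7 (since 4·7^3 − 16·7^2 = 588).
min ATC = 588/7 + 36 − 16·7 + 2·7^2 = $106. That is the break-even price.
Between these two prices the firm operates at a loss; above $106 it earns a profit.

Shutdown price = $4; break-even price = $106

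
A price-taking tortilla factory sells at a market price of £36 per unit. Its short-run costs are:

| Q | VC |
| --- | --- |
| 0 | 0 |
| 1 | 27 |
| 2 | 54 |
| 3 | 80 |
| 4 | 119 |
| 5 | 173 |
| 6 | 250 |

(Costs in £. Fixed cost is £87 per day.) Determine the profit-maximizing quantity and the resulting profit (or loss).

Tabulate TR − TC: Q=0: -87; Q=1: -78; Q=2: -69; Q=3: -59; Q=4: -62; Q=5: -80; Q=6: -121.
Profit is maximized at Q = 3. AVC there is 80/3 = £26.67 ≤ P, so producing beats shutting down (which would give -£87).

Q = 3; profit = -£59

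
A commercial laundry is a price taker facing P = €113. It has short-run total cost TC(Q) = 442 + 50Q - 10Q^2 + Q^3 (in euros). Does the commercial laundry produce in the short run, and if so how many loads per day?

Strip out fixed cost: VC = 50Q - 10Q^2 + Q^3. Then AVC = 50 - 10Q + Q^2 and MC = 50 - 20Q + 3Q^2.
AVC is minimized where dAVC/dQ = -10 + 2Q = 0, at Q = 5; min AVC = 50 - 10·5 + 5^2 = €25.
P = €113 exceeds min AVC = €25, so the firm stays open.
P = MC gives -63 - 20Q + 3Q^2 = 0, with roots -7/3 and 9. Take the larger (rising MC): Q* = 9.
Check: AVC at Q = 9 is €41 ≤ P, so revenue covers variable cost.
Profit = P·Q − TC = 113·9 − 811 = €206.

Produce at Q = 9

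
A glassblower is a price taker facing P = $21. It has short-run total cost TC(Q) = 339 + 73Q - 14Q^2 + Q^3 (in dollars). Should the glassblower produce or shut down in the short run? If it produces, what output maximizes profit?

Variable cost is VC = 73Q - 14Q^2 + Q^3, so AVC = VC/Q = 73 - 14Q + Q^2 and MC = dTC/dQ = 73 - 28Q + 3Q^2.
The AVC parabola has its vertex at Q = 14/2 = 7, where AVC = 73 - 14·7 + 7^2 = $24.
P = $21 lies below min AVC = $24; no output level covers variable cost.
The firm minimizes its loss by shutting down and losing only its fixed cost of $339.

Shut down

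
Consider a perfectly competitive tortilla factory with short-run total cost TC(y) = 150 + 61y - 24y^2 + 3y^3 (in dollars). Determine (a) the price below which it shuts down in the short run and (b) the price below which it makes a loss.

Shutdown price = min AVC. AVC = 61 - 24y + 3y^2, with vertex at y = 4 and minimum $13.
ATC = 150/y + 61 - 24y + 3y^2. Setting dATC/dy = −150/y^2 − 24 + 6y = 0 gives y = 5 (since 6·5^3 − 24·5^2 = 150).
min ATC = 150/5 + 61 − 24·5 + 3·5^2 = $46. That is the break-even price.
Between these two prices the firm operates at a loss; above $46 it earns a profit.

Shutdown price = $13; break-even price = $46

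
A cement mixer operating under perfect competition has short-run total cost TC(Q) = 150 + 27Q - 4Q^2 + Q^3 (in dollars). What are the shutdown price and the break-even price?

AVC = 27 - 4Q + Q^2; minimized at Q = 2, giving min AVC = $23. That is the shutdown price.
ATC = 150/Q + 27 - 4Q + Q^2. Setting dATC/dQ = −150/Q^2 − 4 + 2Q = 0 gives Q = 5 (since 2·5^3 − 4·5^2 = 150).
min ATC = 150/5 + 27 − 4·5 + 5^2 = $62. That is the break-even price.
For $23 ≤ P < $62 the firm produces at a loss; below $23 it shuts down.

Shutdown price = $23; break-even price = $62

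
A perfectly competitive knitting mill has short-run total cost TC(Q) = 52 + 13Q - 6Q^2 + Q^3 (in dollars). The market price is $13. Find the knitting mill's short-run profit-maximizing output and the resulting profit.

Profit = -$20 at Q = 4

AVC = 13 - 6Q + Q^2; min AVC = $4 at Q = 3. Since P = $13 ≥ min AVC, the firm produces.
MC = 13 - 12Q + 3Q^2. Setting P = MC and taking the root on the rising branch gives Q* = 4.
TR = 13·4 = 52. TC = 52 + 20 = 72. Profit = 52 − 72 = -$20.
By producing, the firm covers all variable cost plus $32 of fixed cost; shutting down would lose the full $52.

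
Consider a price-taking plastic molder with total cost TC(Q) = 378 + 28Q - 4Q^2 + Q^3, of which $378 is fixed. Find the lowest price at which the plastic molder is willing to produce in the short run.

The shutdown price is the minimum of AVC. VC = 28Q - 4Q^2 + Q^3, so AVC = 28 - 4Q + Q^2.
At the minimum of AVC, MC = AVC. MC = 28 - 8Q + 3Q^2; setting MC = AVC gives 2Q^2 - 4Q = 0, so Q = 2. min AVC = 24.
So the shutdown price is $24.

$24 per unit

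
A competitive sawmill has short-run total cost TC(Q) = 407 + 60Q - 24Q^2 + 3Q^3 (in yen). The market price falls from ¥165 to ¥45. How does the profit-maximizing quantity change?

Output falls from 7 to 5

MC = 60 - 48Q + 9Q^2; the shutdown threshold is min AVC = ¥12 (at Q = 4).
At P = ¥165 ≥ min AVC, set P = MC on the rising branch: Q = 7.
At P = ¥45 ≥ min AVC, set P = MC: Q = 5. The firm stays open but cuts output.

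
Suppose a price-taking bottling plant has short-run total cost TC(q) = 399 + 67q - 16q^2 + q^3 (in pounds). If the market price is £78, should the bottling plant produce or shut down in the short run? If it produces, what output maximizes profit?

Produce at q = 11

From TC, MC = TC'(q) = 67 - 32q + 3q^2 and AVC = VC/q = 67 - 16q + q^2.
AVC hits its minimum where MC = AVC, at q = 8, giving min AVC = 67 - 16·8 + 8^2 = £3.
Since P = £78 ≥ min AVC = £3, price covers variable cost and the firm should produce.
P = MC gives -11 - 32q + 3q^2 = 0, with roots -1/3 and 11. Take the larger (rising MC): q* = 11.
Check: AVC at q = 11 is £12 ≤ P, so revenue covers variable cost.
Profit = P·q − TC = 78·11 − 531 = £327.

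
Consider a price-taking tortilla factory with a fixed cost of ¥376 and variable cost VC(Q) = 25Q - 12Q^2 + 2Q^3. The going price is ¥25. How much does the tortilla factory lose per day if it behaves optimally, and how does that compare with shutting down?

AVC = 25 - 12Q + 2Q^2 has its minimum ¥7 at Q = 3; price ¥25 clears that bar, so the firm operates.
With MC = 25 - 24Q + 6Q^2, P = MC on the upward-sloping part at Q* = 4.
TR = 25·4 = 100. TC = 376 + 36 = 412. Profit = 100 − 412 = -¥312.
That loss of ¥312 beats the ¥376 the firm would lose by shutting down; producing recovers ¥64 of fixed cost.

Profit = -¥312 at Q = 4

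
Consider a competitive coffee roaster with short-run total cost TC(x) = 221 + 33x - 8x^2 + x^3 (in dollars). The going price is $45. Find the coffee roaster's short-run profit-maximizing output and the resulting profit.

AVC = 33 - 8x + x^2; min AVC = $17 at x = 4. Since P = $45 ≥ min AVC, the firm produces.
MC = 33 - 16x + 3x^2. Setting P = MC and taking the root on the rising branch gives x* = 6.
TR = 45·6 = 270. TC = 221 + 126 = 347. Profit = 270 − 347 = -$77.
Shutting down would mean losing the fixed cost of $221, so operating at a loss of $77 is better by $144.

Profit = -$77 at x = 6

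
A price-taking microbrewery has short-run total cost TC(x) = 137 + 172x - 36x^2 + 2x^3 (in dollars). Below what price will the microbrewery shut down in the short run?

$10 per unit

The firm shuts down when price falls below the minimum of average variable cost. AVC = VC/x = 172 - 36x + 2x^2.
At the minimum of AVC, MC = AVC. MC = 172 - 72x + 6x^2; setting MC = AVC gives 4x^2 - 36x = 0, so x = 9. min AVC = 10.
The firm shuts down for any P below $10.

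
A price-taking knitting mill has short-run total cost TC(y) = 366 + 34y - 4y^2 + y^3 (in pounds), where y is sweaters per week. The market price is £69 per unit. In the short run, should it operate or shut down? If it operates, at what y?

From TC, MC = TC'(y) = 34 - 8y + 3y^2 and AVC = VC/y = 34 - 4y + y^2.
The AVC parabola has its vertex at y = 4/2 = 2, where AVC = 34 - 4·2 + 2^2 = £30.
Since P = £69 ≥ min AVC = £30, price covers variable cost and the firm should produce.
Solving P = MC: -35 - 8y + 3y^2 = 0 ⇒ y = -7/3 or 5. On the upward-sloping branch, y* = 5.
Check: AVC at y = 5 is £39 ≤ P, so revenue covers variable cost.
Profit = P·y − TC = 69·5 − 561 = -£216, a loss, but smaller than the £366 fixed cost the firm would lose by shutting down.

Produce at y = 5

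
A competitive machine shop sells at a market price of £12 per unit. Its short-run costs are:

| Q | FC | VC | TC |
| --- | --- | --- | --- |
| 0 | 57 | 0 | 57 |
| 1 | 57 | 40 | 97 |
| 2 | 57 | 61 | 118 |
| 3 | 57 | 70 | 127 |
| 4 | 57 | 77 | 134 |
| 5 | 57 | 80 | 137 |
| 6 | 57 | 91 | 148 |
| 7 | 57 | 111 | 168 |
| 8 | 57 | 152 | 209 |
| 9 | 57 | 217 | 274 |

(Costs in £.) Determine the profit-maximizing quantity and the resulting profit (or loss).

Tabulate TR − TC: Q=0: -57; Q=1: -85; Q=2: -94; Q=3: -91; Q=4: -86; Q=5: -77; Q=6: -76; Q=7: -84; Q=8: -113; Q=9: -166.
Profit is highest at Q = 0. Equivalently, the lowest AVC in the table is 91/6 ≈ £15.17 at Q = 6, and P = £12 falls below it — price never covers variable cost, so the firm shuts down and loses only its fixed cost.

Q = 0 (shut down); profit = -£57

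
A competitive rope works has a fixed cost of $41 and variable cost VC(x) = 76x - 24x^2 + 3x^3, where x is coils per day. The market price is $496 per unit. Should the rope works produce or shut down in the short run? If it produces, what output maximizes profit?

From TC, MC = TC'(x) = 76 - 48x + 9x^2 and AVC = VC/x = 76 - 24x + 3x^2.
AVC is minimized where dAVC/dx = -24 + 6x = 0, at x = 4; min AVC = 76 - 24·4 + 3·4^2 = $28.
Since P = $496 ≥ min AVC = $28, price covers variable cost and the firm should produce.
P = MC gives -420 - 48x + 9x^2 = 0, with roots -14/3 and 10. Take the larger (rising MC): x* = 10.
Check: AVC at x = 10 is $136 ≤ P, so revenue covers variable cost.
Profit = P·x − TC = 496·10 − 1401 = $3559.

Produce at x = 10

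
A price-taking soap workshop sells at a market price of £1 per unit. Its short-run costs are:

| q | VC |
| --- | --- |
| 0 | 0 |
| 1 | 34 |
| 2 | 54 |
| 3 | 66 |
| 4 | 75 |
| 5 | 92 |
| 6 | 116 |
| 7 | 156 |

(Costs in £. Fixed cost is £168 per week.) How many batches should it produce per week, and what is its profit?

Tabulate TR − TC: q=0: -168; q=1: -201; q=2: -220; q=3: -231; q=4: -239; q=5: -255; q=6: -278; q=7: -317.
Profit is highest at q = 0. Equivalently, the lowest AVC in the table is 92/5 ≈ £18.40 at q = 5, and P = £1 falls below it — price never covers variable cost, so the firm shuts down and loses only its fixed cost.

q = 0 (shut down); profit = -£168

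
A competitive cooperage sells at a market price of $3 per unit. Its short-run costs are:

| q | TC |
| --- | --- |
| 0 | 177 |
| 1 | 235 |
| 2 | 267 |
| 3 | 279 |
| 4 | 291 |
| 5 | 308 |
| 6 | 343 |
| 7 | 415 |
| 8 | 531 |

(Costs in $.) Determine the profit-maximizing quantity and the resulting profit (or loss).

Profit at each row (π = 3q − TC): q=0: -177; q=1: -232; q=2: -261; q=3: -270; q=4: -279; q=5: -293; q=6: -325; q=7: -394; q=8: -507.
Profit is highest at q = 0. Equivalently, the lowest AVC in the table is 131/5 ≈ $26.20 at q = 5, and P = $3 falls below it — price never covers variable cost, so the firm shuts down and loses only its fixed cost.

q = 0 (shut down); profit = -$177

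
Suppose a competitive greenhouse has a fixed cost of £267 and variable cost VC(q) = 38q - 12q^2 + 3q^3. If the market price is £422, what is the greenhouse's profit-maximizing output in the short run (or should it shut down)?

Strip out fixed cost: VC = 38q - 12q^2 + 3q^3. Then AVC = 38 - 12q + 3q^2 and MC = 38 - 24q + 9q^2.
The AVC parabola has its vertex at q = 12/6 = 2, where AVC = 38 - 12·2 + 3·2^2 = £26.
Since P = £422 ≥ min AVC = £26, price covers variable cost and the firm should produce.
P = MC gives -384 - 24q + 9q^2 = 0, with roots -16/3 and 8. Take the larger (rising MC): q* = 8.
Check: AVC at q = 8 is £134 ≤ P, so revenue covers variable cost.
Profit = P·q − TC = 422·8 − 1339 = £2037.

Produce at q = 8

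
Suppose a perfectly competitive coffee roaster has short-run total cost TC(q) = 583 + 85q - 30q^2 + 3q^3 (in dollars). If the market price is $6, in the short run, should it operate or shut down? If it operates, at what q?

Variable cost is VC = 85q - 30q^2 + 3q^3, so AVC = VC/q = 85 - 30q + 3q^2 and MC = dTC/dq = 85 - 60q + 9q^2.
AVC is minimized where dAVC/dq = -30 + 6q = 0, at q = 5; min AVC = 85 - 30·5 + 3·5^2 = $10.
With P < min AVC ($6 < $10), every unit sold adds to the loss.
Best response: produce nothing and absorb the $583 fixed cost.

Shut down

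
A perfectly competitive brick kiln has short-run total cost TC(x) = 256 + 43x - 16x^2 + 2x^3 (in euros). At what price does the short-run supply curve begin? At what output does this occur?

€11 per unit, at x = 4

Short-run supply begins at min AVC. From VC = 43x - 16x^2 + 2x^3, AVC = 43 - 16x + 2x^2.
dAVC/dx = -16 + 4x = 0 gives x = 4. min AVC = 43 - 16·4 + 2·4^2 = 11.
The firm shuts down for any P below €11.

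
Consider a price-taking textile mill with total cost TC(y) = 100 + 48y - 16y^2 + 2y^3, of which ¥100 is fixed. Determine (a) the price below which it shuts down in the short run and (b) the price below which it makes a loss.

AVC = 48 - 16y + 2y^2; minimized at y = 4, giving min AVC = ¥16. That is the shutdown price.
ATC = 100/y + 48 - 16y + 2y^2. Setting dATC/dy = −100/y^2 − 16 + 4y = 0 gives y = 5 (since 4·5^3 − 16·5^2 = 100).
min ATC = 100/5 + 48 − 16·5 + 2·5^2 = ¥38. That is the break-even price.
For ¥16 ≤ P < ¥38 the firm produces at a loss; below ¥16 it shuts down.

Shutdown price = ¥16; break-even price = ¥38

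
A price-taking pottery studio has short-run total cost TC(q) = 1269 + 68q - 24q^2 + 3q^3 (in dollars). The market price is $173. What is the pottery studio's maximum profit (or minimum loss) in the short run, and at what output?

Profit = -$387 at q = 7

AVC = 68 - 24q + 3q^2 has its minimum $20 at q = 4; price $173 clears that bar, so the firm operates.
MC = 68 - 48q + 9q^2. Setting P = MC and taking the root on the rising branch gives q* = 7.
TR = 173·7 = 1211. TC = 1269 + 329 = 1598. Profit = 1211 − 1598 = -$387.
By producing, the firm covers all variable cost plus $882 of fixed cost; shutting down would lose the full $1269.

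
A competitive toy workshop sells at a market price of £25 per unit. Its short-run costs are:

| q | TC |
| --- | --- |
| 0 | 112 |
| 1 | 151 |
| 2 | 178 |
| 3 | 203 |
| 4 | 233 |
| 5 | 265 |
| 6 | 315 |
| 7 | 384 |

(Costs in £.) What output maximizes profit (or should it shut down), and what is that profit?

q = 0 (shut down); profit = -£112

Tabulate TR − TC: q=0: -112; q=1: -126; q=2: -128; q=3: -128; q=4: -133; q=5: -140; q=6: -165; q=7: -209.
Profit is highest at q = 0. Equivalently, the lowest AVC in the table is 121/4 ≈ £30.25 at q = 4, and P = £25 falls below it — price never covers variable cost, so the firm shuts down and loses only its fixed cost.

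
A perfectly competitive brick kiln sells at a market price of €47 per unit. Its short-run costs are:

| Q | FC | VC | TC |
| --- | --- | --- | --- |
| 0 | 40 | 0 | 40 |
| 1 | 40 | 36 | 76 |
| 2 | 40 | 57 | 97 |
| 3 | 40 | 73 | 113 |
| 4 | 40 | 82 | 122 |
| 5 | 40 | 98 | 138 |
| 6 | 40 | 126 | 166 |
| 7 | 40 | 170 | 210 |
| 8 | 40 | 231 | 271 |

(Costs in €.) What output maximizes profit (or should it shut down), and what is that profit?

Compute π = P·Q − TC at each output: Q=0: -40; Q=1: -29; Q=2: -3; Q=3: 28; Q=4: 66; Q=5: 97; Q=6: 116; Q=7: 119; Q=8: 105.
Profit is maximized at Q = 7. AVC there is 170/7 = €24.29 ≤ P, so producing beats shutting down (which would give -€40).

Q = 7; profit = €119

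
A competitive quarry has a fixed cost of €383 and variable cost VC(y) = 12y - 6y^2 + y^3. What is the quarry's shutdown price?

The firm shuts down when price falls below the minimum of average variable cost. AVC = VC/y = 12 - 6y + y^2.
At the minimum of AVC, MC = AVC. MC = 12 - 12y + 3y^2; setting MC = AVC gives 2y^2 - 6y = 0, so y = 3. min AVC = 3.
So the shutdown price is €3.

€3 per unit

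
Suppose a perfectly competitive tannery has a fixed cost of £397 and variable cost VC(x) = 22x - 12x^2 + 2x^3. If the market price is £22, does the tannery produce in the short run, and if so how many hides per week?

From TC, MC = TC'(x) = 22 - 24x + 6x^2 and AVC = VC/x = 22 - 12x + 2x^2.
The AVC parabola has its vertex at x = 12/4 = 3, where AVC = 22 - 12·3 + 2·3^2 = £4.
Since P = £22 ≥ min AVC = £4, price covers variable cost and the firm should produce.
Set P = MC: 22 = 22 - 24x + 6x^2 → -24x + 6x^2 = 0. The roots are x = 0 and x = 4; the profit-maximizing output is on the rising part of MC, so x* = 4.
Check: AVC at x = 4 is £6 ≤ P, so revenue covers variable cost.
Profit = P·x − TC = 22·4 − 421 = -£333, a loss, but smaller than the £397 fixed cost the firm would lose by shutting down.

Produce at x = 4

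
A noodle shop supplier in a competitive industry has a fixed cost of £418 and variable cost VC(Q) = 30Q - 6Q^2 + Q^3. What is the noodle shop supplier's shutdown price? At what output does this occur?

£21 per unit, at Q = 3

The shutdown price is the minimum of AVC. VC = 30Q - 6Q^2 + Q^3, so AVC = 30 - 6Q + Q^2.
At the minimum of AVC, MC = AVC. MC = 30 - 12Q + 3Q^2; setting MC = AVC gives 2Q^2 - 6Q = 0, so Q = 3. min AVC = 21.
The firm shuts down for any P below £21.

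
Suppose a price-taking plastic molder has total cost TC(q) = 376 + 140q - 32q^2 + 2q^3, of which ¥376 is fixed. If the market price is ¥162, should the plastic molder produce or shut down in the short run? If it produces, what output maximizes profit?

Strip out fixed cost: VC = 140q - 32q^2 + 2q^3. Then AVC = 140 - 32q + 2q^2 and MC = 140 - 64q + 6q^2.
AVC is minimized where dAVC/dq = -32 + 4q = 0, at q = 8; min AVC = 140 - 32·8 + 2·8^2 = ¥12.
Because ¥162 ≥ ¥12, revenue can cover variable cost; the firm operates.
P = MC gives -22 - 64q + 6q^2 = 0, with roots -1/3 and 11. Take the larger (rising MC): q* = 11.
Check: AVC at q = 11 is ¥30 ≤ P, so revenue covers variable cost.
Profit = P·q − TC = 162·11 − 706 = ¥1076.

Produce at q = 11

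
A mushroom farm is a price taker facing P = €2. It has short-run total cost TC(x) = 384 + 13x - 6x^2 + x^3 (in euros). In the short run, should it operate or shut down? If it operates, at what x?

Shut down

Variable cost is VC = 13x - 6x^2 + x^3, so AVC = VC/x = 13 - 6x + x^2 and MC = dTC/dx = 13 - 12x + 3x^2.
AVC is minimized where dAVC/dx = -6 + 2x = 0, at x = 3; min AVC = 13 - 6·3 + 3^2 = €4.
P = €2 lies below min AVC = €4; no output level covers variable cost.
The firm minimizes its loss by shutting down and losing only its fixed cost of €384.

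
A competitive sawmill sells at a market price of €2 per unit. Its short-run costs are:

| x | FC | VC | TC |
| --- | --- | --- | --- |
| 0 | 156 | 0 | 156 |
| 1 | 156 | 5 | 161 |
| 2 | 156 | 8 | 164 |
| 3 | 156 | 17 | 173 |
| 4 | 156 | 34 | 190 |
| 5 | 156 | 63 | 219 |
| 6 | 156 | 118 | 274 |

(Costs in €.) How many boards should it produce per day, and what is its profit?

Tabulate TR − TC: x=0: -156; x=1: -159; x=2: -160; x=3: -167; x=4: -182; x=5: -209; x=6: -262.
Profit is highest at x = 0. Equivalently, the lowest AVC in the table is 8/2 ≈ €4 at x = 2, and P = €2 falls below it — price never covers variable cost, so the firm shuts down and loses only its fixed cost.

x = 0 (shut down); profit = -€156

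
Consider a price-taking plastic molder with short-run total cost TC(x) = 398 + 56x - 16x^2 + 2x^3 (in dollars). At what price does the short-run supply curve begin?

The shutdown price is the minimum of AVC. VC = 56x - 16x^2 + 2x^3, so AVC = 56 - 16x + 2x^2.
At the minimum of AVC, MC = AVC. MC = 56 - 32x + 6x^2; setting MC = AVC gives 4x^2 - 16x = 0, so x = 4. min AVC = 24.
For P < $24 the firm produces nothing.

$24 per unit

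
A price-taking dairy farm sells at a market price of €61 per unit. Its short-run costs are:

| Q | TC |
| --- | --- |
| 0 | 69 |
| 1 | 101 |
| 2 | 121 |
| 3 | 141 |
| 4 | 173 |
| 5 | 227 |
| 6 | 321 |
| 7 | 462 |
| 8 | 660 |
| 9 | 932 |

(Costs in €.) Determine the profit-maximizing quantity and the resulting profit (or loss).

Q = 5; profit = €78

Tabulate TR − TC: Q=0: -69; Q=1: -40; Q=2: 1; Q=3: 42; Q=4: 71; Q=5: 78; Q=6: 45; Q=7: -35; Q=8: -172; Q=9: -383.
Profit is maximized at Q = 5. AVC there is 158/5 = €31.60 ≤ P, so producing beats shutting down (which would give -€69).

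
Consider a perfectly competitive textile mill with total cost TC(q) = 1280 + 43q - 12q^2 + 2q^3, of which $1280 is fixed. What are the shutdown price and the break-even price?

AVC = 43 - 12q + 2q^2; minimized at q = 3, giving min AVC = $25. That is the shutdown price.
ATC = 1280/q + 43 - 12q + 2q^2. Setting dATC/dq = −1280/q^2 − 12 + 4q = 0 gives q = 8 (since 4·8^3 − 12·8^2 = 1280).
min ATC = 1280/8 + 43 − 12·8 + 2·8^2 = $235. That is the break-even price.
For $25 ≤ P < $235 the firm produces at a loss; below $25 it shuts down.

Shutdown price = $25; break-even price = $235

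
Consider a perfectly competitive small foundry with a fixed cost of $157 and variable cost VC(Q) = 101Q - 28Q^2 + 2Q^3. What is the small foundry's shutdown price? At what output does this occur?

$3 per unit, at Q = 7

The firm shuts down when price falls below the minimum of average variable cost. AVC = VC/Q = 101 - 28Q + 2Q^2.
dAVC/dQ = -28 + 4Q = 0 gives Q = 7. min AVC = 101 - 28·7 + 2·7^2 = 3.
The firm shuts down for any P below $3.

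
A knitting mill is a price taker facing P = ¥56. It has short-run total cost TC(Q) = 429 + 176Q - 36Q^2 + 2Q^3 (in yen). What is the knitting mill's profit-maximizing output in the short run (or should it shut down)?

Strip out fixed cost: VC = 176Q - 36Q^2 + 2Q^3. Then AVC = 176 - 36Q + 2Q^2 and MC = 176 - 72Q + 6Q^2.
AVC hits its minimum where MC = AVC, at Q = 9, giving min AVC = 176 - 36·9 + 2·9^2 = ¥14.
P = ¥56 exceeds min AVC = ¥14, so the firm stays open.
Solving P = MC: 120 - 72Q + 6Q^2 = 0 ⇒ Q = 2 or 10. On the upward-sloping branch, Q* = 10.
Check: AVC at Q = 10 is ¥16 ≤ P, so revenue covers variable cost.
Profit = P·Q − TC = 56·10 − 589 = -¥29, a loss, but smaller than the ¥429 fixed cost the firm would lose by shutting down.

Produce at Q = 10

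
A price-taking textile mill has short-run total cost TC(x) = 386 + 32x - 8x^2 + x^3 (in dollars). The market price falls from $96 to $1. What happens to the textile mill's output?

Output falls from 8 to 0 (the firm shuts down)

AVC = 32 - 8x + x^2, minimized at x = 4 where min AVC = $16. MC = 32 - 16x + 3x^2.
With P = $96 above the shutdown price, P = MC gives x = 8.
At P = $1 < min AVC = $16, price no longer covers variable cost at any output, so the firm shuts down: x = 0.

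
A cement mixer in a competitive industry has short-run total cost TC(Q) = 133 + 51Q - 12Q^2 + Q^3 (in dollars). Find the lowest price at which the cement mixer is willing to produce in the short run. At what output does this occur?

Short-run supply begins at min AVC. From VC = 51Q - 12Q^2 + Q^3, AVC = 51 - 12Q + Q^2.
dAVC/dQ = -12 + 2Q = 0 gives Q = 6. min AVC = 51 - 12·6 + 6^2 = 15.
So the shutdown price is $15.

$15 per unit, at Q = 6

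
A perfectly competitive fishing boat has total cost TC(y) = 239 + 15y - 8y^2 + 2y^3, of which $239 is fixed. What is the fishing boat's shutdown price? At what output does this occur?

$7 per unit, at y = 2

The shutdown price is the minimum of AVC. VC = 15y - 8y^2 + 2y^3, so AVC = 15 - 8y + 2y^2.
dAVC/dy = -8 + 4y = 0 gives y = 2. min AVC = 15 - 8·2 + 2·2^2 = 7.
So the shutdown price is $7.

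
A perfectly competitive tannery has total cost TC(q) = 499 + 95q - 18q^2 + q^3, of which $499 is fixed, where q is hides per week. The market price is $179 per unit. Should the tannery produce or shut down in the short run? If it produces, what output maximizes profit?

Produce at q = 14

Variable cost is VC = 95q - 18q^2 + q^3, so AVC = VC/q = 95 - 18q + q^2 and MC = dTC/dq = 95 - 36q + 3q^2.
AVC hits its minimum where MC = AVC, at q = 9, giving min AVC = 95 - 18·9 + 9^2 = $14.
Since P = $179 ≥ min AVC = $14, price covers variable cost and the firm should produce.
Set P = MC: 179 = 95 - 36q + 3q^2 → -84 - 36q + 3q^2 = 0. The roots are q = -2 and q = 14; the profit-maximizing output is on the rising part of MC, so q* = 14.
Check: AVC at q = 14 is $39 ≤ P, so revenue covers variable cost.
Profit = P·q − TC = 179·14 − 1045 = $1461.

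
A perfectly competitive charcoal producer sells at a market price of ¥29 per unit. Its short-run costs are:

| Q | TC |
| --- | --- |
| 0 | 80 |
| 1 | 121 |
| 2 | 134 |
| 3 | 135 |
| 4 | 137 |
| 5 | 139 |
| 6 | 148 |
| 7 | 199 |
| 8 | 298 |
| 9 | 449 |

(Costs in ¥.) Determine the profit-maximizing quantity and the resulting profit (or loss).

Profit at each row (π = 29Q − TC): Q=0: -80; Q=1: -92; Q=2: -76; Q=3: -48; Q=4: -21; Q=5: 6; Q=6: 26; Q=7: 4; Q=8: -66; Q=9: -188.
Profit is maximized at Q = 6. AVC there is 68/6 = ¥11.33 ≤ P, so producing beats shutting down (which would give -¥80).

Q = 6; profit = ¥26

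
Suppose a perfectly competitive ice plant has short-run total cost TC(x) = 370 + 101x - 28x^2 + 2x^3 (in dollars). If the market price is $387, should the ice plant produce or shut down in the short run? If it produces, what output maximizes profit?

From TC, MC = TC'(x) = 101 - 56x + 6x^2 and AVC = VC/x = 101 - 28x + 2x^2.
AVC is minimized where dAVC/dx = -28 + 4x = 0, at x = 7; min AVC = 101 - 28·7 + 2·7^2 = $3.
P = $387 exceeds min AVC = $3, so the firm stays open.
Solving P = MC: -286 - 56x + 6x^2 = 0 ⇒ x = -11/3 or 13. On the upward-sloping branch, x* = 13.
Check: AVC at x = 13 is $75 ≤ P, so revenue covers variable cost.
Profit = P·x − TC = 387·13 − 1345 = $3686.

Produce at x = 13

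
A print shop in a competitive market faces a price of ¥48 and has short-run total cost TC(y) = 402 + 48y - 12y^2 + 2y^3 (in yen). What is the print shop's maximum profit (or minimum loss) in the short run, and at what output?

AVC = 48 - 12y + 2y^2; min AVC = ¥30 at y = 3. Since P = ¥48 ≥ min AVC, the firm produces.
MC = 48 - 24y + 6y^2. Setting P = MC and taking the root on the rising branch gives y* = 4.
TR = 48·4 = 192. TC = 402 + 128 = 530. Profit = 192 − 530 = -¥338.
Shutting down would mean losing the fixed cost of ¥402, so operating at a loss of ¥338 is better by ¥64.

Profit = -¥338 at y = 4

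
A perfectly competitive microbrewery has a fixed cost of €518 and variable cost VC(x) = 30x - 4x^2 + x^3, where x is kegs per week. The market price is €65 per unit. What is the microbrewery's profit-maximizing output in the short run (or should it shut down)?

Strip out fixed cost: VC = 30x - 4x^2 + x^3. Then AVC = 30 - 4x + x^2 and MC = 30 - 8x + 3x^2.
AVC is minimized where dAVC/dx = -4 + 2x = 0, at x = 2; min AVC = 30 - 4·2 + 2^2 = €26.
Since P = €65 ≥ min AVC = €26, price covers variable cost and the firm should produce.
Set P = MC: 65 = 30 - 8x + 3x^2 → -35 - 8x + 3x^2 = 0. The roots are x = -7/3 and x = 5; the profit-maximizing output is on the rising part of MC, so x* = 5.
Check: AVC at x = 5 is €35 ≤ P, so revenue covers variable cost.
Profit = P·x − TC = 65·5 − 693 = -€368, a loss, but smaller than the €518 fixed cost the firm would lose by shutting down.

Produce at x = 5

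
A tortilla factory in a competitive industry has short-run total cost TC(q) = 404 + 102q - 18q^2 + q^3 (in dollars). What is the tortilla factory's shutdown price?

Short-run supply begins at min AVC. From VC = 102q - 18q^2 + q^3, AVC = 102 - 18q + q^2.
dAVC/dq = -18 + 2q = 0 gives q = 9. min AVC = 102 - 18·9 + 9^2 = 21.
So the shutdown price is $21.

$21 per unit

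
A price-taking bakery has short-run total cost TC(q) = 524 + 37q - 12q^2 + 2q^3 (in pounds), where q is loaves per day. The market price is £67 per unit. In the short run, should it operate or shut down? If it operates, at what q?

Produce at q = 5

From TC, MC = TC'(q) = 37 - 24q + 6q^2 and AVC = VC/q = 37 - 12q + 2q^2.
The AVC parabola has its vertex at q = 12/4 = 3, where AVC = 37 - 12·3 + 2·3^2 = £19.
Since P = £67 ≥ min AVC = £19, price covers variable cost and the firm should produce.
Set P = MC: 67 = 37 - 24q + 6q^2 → -30 - 24q + 6q^2 = 0. The roots are q = -1 and q = 5; the profit-maximizing output is on the rising part of MC, so q* = 5.
Check: AVC at q = 5 is £27 ≤ P, so revenue covers variable cost.
Profit = P·q − TC = 67·5 − 659 = -£324, a loss, but smaller than the £524 fixed cost the firm would lose by shutting down.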